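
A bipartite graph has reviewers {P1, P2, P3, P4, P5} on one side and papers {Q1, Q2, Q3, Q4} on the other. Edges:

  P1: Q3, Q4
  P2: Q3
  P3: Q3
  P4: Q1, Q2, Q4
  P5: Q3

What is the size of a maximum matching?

3

Unit-capacity flow: source→left, listed edges, right→sink; max matching = max flow.
Augmenting path P1→Q3 (+1); matched 1.
Augmenting path P4→Q1 (+1); matched 2.
Augmenting path P2→Q3→P1→Q4 (+1); matched 3.
No augmenting path remains; maximum matching = 3.
König certificate: {P1, P4, Q3} is a vertex cover of size 3 (every listed pair touches it), so no matching can be larger.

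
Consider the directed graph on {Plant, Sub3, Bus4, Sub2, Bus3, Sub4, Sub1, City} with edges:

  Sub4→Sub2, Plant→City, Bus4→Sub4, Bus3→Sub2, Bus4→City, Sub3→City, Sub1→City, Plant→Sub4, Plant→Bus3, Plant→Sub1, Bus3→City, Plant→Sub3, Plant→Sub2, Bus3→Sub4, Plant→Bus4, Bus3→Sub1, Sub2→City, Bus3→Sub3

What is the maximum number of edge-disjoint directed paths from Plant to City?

6

Assign every edge capacity 1; by Menger, the answer equals the max flow.
Path Plant→City (+1); total 1.
Path Plant→Sub3→City (+1); total 2.
Path Plant→Bus4→City (+1); total 3.
Path Plant→Sub2→City (+1); total 4.
Path Plant→Bus3→City (+1); total 5.
Path Plant→Sub1→City (+1); total 6.
No residual Plant→City path; max flow = 6.
Certifying cut of size 6: {Plant→Bus3, Plant→Bus4, Plant→City, Plant→Sub1, Plant→Sub3, Sub2→City}.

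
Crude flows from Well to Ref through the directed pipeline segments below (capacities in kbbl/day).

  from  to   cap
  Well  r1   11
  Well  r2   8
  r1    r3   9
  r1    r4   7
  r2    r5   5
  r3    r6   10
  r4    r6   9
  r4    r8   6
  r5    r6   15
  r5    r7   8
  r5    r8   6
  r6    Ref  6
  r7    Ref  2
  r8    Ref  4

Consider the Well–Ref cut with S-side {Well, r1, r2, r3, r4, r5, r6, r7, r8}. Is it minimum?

Given cut capacity: 6 + 2 + 4 = 12.
Augment Well→r1→r3→r6→Ref: bottleneck 6, flow now 6.
Augment Well→r1→r4→r8→Ref: bottleneck 4, flow now 10.
Augment Well→r2→r5→r7→Ref: bottleneck 2, flow now 12.
No augmenting path remains; maximum flow = 12.
Cut capacity 12 equals the max flow, so it is a minimum cut.

Yes — it is a minimum cut (capacity 12).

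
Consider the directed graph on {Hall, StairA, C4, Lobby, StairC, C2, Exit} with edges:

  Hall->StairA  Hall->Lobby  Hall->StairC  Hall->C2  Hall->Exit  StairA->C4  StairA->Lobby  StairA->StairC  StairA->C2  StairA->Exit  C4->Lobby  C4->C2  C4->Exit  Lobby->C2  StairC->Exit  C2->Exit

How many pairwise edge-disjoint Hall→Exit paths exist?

4

Assign every edge capacity 1; by Menger, the answer equals the max flow.
Path Hall→Exit (+1); total 1.
Path Hall→StairA→Exit (+1); total 2.
Path Hall→StairC→Exit (+1); total 3.
Path Hall→C2→Exit (+1); total 4.
No residual Hall→Exit path; max flow = 4.
Certifying cut of size 4: {C2→Exit, Hall→Exit, Hall→StairA, Hall→StairC}.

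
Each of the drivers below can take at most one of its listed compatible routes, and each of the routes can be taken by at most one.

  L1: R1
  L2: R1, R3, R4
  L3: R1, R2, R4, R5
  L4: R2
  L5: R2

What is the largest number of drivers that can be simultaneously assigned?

Unit-capacity flow: source→left, listed edges, right→sink; max matching = max flow.
Augmenting path L1→R1 (+1); matched 1.
Augmenting path L2→R3 (+1); matched 2.
Augmenting path L3→R2 (+1); matched 3.
Augmenting path L4→R2→L3→R4 (+1); matched 4.
No augmenting path remains; maximum matching = 4.
König certificate: {L1, L2, L3, R2} is a vertex cover of size 4 (every listed pair touches it), so no matching can be larger.

4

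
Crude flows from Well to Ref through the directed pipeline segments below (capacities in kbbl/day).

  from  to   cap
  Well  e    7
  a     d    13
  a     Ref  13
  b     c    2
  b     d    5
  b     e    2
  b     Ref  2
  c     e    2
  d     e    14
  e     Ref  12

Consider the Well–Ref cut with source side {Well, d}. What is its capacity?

21

Edges leaving {Well, d}: Well→e (7), d→e (14).
Cut capacity = 7 + 14 = 21.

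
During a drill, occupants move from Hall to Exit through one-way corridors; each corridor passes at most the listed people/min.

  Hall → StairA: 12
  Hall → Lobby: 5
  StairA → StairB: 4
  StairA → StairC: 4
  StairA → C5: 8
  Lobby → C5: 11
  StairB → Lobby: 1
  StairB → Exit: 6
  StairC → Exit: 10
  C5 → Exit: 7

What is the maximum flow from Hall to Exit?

Augment Hall→StairA→StairB→Exit: bottleneck 4, flow now 4.
Augment Hall→StairA→StairC→Exit: bottleneck 4, flow now 8.
Augment Hall→StairA→C5→Exit: bottleneck 4, flow now 12.
Augment Hall→Lobby→C5→Exit: bottleneck 3, flow now 15.
No augmenting path remains; maximum flow = 15.
In the residual graph, reachable from Hall: {Hall, StairA, Lobby, C5}.
Min-cut edges: StairA→StairB (4), StairA→StairC (4), C5→Exit (7); capacity 4 + 4 + 7 = 15.
This cut is saturated, so no flow can exceed 15.

15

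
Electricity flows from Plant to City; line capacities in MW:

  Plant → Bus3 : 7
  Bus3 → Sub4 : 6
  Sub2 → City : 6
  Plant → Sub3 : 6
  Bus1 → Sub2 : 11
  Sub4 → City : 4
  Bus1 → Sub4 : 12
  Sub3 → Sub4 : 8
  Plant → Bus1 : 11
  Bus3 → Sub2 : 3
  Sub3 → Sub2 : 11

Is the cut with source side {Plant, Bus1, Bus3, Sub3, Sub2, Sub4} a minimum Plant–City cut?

Yes — it is a minimum cut (capacity 10).

Given cut capacity: 6 + 4 = 10.
Augment Plant→Bus1→Sub2→City: bottleneck 6, flow now 6.
Augment Plant→Bus1→Sub4→City: bottleneck 4, flow now 10.
No augmenting path remains; maximum flow = 10.
Cut capacity 10 equals the max flow, so it is a minimum cut.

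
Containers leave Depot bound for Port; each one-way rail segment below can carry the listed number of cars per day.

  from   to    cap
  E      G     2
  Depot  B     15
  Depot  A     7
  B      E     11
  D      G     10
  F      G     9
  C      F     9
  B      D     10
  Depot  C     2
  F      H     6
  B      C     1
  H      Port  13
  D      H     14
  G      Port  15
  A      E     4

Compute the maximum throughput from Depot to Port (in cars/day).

15

Augment Depot→A→E→G→Port: bottleneck 2, flow now 2.
Augment Depot→B→D→G→Port: bottleneck 10, flow now 12.
Augment Depot→C→F→G→Port: bottleneck 2, flow now 14.
Augment Depot→B→C→F→G→Port: bottleneck 1, flow now 15.
No augmenting path remains; maximum flow = 15.
In the residual graph, reachable from Depot: {Depot, A, B, E}.
Min-cut edges: Depot→C (2), B→C (1), B→D (10), E→G (2); capacity 2 + 1 + 10 + 2 = 15.
This cut is saturated, so no flow can exceed 15.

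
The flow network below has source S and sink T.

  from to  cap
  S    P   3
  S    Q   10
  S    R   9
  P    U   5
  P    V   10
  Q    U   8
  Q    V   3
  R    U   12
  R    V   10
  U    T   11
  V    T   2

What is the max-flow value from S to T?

13

Augment S→P→U→T: bottleneck 3, flow now 3.
Augment S→Q→U→T: bottleneck 8, flow now 11.
Augment S→Q→V→T: bottleneck 2, flow now 13.
No augmenting path remains; maximum flow = 13.
In the residual graph, reachable from S: {S, P, Q, R, U, V}.
Min-cut edges: U→T (11), V→T (2); capacity 11 + 2 = 13.
This cut is saturated, so no flow can exceed 13.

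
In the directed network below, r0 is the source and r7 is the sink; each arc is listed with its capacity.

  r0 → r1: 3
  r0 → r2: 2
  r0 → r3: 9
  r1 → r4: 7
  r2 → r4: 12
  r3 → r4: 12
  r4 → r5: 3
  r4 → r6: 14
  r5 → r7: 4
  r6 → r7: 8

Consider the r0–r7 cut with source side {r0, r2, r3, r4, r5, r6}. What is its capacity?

15

Edges leaving {r0, r2, r3, r4, r5, r6}: r0→r1 (3), r5→r7 (4), r6→r7 (8).
Cut capacity = 3 + 4 + 8 = 15.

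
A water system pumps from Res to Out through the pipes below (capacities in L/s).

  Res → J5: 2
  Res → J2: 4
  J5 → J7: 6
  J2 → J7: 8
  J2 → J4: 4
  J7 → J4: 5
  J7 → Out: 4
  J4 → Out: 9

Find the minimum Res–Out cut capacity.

Augment Res→J5→J7→Out: bottleneck 2, flow now 2.
Augment Res→J2→J7→Out: bottleneck 2, flow now 4.
Augment Res→J2→J4→Out: bottleneck 2, flow now 6.
No augmenting path remains; maximum flow = 6.
By max-flow min-cut, the minimum cut capacity equals the max flow.
In the residual graph, reachable from Res: {Res}.
Min-cut edges: Res→J5 (2), Res→J2 (4); capacity 2 + 4 = 6.

6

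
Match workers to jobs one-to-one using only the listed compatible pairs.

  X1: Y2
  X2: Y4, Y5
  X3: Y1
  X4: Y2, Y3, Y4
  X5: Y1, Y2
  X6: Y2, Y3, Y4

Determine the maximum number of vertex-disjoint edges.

5

Unit-capacity flow: source→left, listed edges, right→sink; max matching = max flow.
Augmenting path X1→Y2 (+1); matched 1.
Augmenting path X2→Y4 (+1); matched 2.
Augmenting path X3→Y1 (+1); matched 3.
Augmenting path X4→Y3 (+1); matched 4.
Augmenting path X6→Y4→X2→Y5 (+1); matched 5.
No augmenting path remains; maximum matching = 5.
König certificate: {X2, X4, X6, Y1, Y2} is a vertex cover of size 5 (every listed pair touches it), so no matching can be larger.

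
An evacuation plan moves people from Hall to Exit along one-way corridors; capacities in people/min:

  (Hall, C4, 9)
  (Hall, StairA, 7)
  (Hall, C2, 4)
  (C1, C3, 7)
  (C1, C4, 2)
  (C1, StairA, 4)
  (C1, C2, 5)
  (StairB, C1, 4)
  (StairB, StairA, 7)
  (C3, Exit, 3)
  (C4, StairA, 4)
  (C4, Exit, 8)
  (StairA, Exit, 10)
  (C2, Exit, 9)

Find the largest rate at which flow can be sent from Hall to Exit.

20

Augment Hall→C4→Exit: bottleneck 8, flow now 8.
Augment Hall→StairA→Exit: bottleneck 7, flow now 15.
Augment Hall→C2→Exit: bottleneck 4, flow now 19.
Augment Hall→C4→StairA→Exit: bottleneck 1, flow now 20.
No augmenting path remains; maximum flow = 20.
In the residual graph, reachable from Hall: {Hall}.
Min-cut edges: Hall→C4 (9), Hall→StairA (7), Hall→C2 (4); capacity 9 + 7 + 4 = 20.
This cut is saturated, so no flow can exceed 20.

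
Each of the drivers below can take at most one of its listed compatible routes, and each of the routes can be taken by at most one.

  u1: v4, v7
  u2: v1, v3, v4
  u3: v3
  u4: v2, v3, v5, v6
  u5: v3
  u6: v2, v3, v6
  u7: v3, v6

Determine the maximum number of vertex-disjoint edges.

Unit-capacity flow: source→left, listed edges, right→sink; max matching = max flow.
Augmenting path u1→v4 (+1); matched 1.
Augmenting path u2→v1 (+1); matched 2.
Augmenting path u3→v3 (+1); matched 3.
Augmenting path u4→v2 (+1); matched 4.
Augmenting path u6→v6 (+1); matched 5.
Augmenting path u7→v6→u6→v2→u4→v5 (+1); matched 6.
No augmenting path remains; maximum matching = 6.
König certificate: {u1, u2, u4, u6, u7, v3} is a vertex cover of size 6 (every listed pair touches it), so no matching can be larger.

6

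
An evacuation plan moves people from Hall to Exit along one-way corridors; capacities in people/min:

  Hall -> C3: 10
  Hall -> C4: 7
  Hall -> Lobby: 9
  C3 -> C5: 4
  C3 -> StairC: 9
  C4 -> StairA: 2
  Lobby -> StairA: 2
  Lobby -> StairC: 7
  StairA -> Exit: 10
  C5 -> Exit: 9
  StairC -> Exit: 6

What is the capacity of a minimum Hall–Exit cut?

14

Augment Hall→C3→C5→Exit: bottleneck 4, flow now 4.
Augment Hall→C3→StairC→Exit: bottleneck 6, flow now 10.
Augment Hall→C4→StairA→Exit: bottleneck 2, flow now 12.
Augment Hall→Lobby→StairA→Exit: bottleneck 2, flow now 14.
No augmenting path remains; maximum flow = 14.
By max-flow min-cut, the minimum cut capacity equals the max flow.
In the residual graph, reachable from Hall: {Hall, C3, C4, Lobby, StairC}.
Min-cut edges: C3→C5 (4), C4→StairA (2), Lobby→StairA (2), StairC→Exit (6); capacity 4 + 2 + 2 + 6 = 14.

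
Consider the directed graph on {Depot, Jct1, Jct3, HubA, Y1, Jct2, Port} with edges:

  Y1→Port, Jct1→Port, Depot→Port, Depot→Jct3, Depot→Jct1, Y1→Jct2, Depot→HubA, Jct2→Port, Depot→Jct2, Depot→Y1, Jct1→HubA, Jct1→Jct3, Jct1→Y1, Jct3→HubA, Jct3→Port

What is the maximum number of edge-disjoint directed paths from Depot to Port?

5

Assign every edge capacity 1; by Menger, the answer equals the max flow.
Path Depot→Port (+1); total 1.
Path Depot→Jct1→Port (+1); total 2.
Path Depot→Jct3→Port (+1); total 3.
Path Depot→Y1→Port (+1); total 4.
Path Depot→Jct2→Port (+1); total 5.
No residual Depot→Port path; max flow = 5.
Certifying cut of size 5: {Depot→Jct1, Depot→Jct2, Depot→Jct3, Depot→Port, Depot→Y1}.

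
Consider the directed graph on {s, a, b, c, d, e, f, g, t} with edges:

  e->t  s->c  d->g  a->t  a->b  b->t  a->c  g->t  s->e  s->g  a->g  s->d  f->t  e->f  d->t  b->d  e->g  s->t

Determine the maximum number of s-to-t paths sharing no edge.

Assign every edge capacity 1; by Menger, the answer equals the max flow.
Path s→t (+1); total 1.
Path s→d→t (+1); total 2.
Path s→e→t (+1); total 3.
Path s→g→t (+1); total 4.
No residual s→t path; max flow = 4.
Certifying cut of size 4: {s→d, s→e, s→g, s→t}.

4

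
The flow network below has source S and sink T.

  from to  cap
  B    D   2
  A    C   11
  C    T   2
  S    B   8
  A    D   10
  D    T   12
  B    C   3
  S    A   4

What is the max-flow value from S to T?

8

Augment S→A→C→T: bottleneck 2, flow now 2.
Augment S→A→D→T: bottleneck 2, flow now 4.
Augment S→B→D→T: bottleneck 2, flow now 6.
Augment S→B→C→A→D→T: bottleneck 2, flow now 8. (uses reverse residual edge)
No augmenting path remains; maximum flow = 8.
In the residual graph, reachable from S: {S, B, C}.
Min-cut edges: S→A (4), B→D (2), C→T (2); capacity 4 + 2 + 2 = 8.
This cut is saturated, so no flow can exceed 8.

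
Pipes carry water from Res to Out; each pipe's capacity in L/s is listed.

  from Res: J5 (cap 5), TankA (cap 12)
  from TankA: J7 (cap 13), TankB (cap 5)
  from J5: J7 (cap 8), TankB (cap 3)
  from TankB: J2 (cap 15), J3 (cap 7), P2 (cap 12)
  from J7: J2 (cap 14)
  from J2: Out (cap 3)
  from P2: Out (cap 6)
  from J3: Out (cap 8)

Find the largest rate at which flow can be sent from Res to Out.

Augment Res→TankA→TankB→J2→Out: bottleneck 3, flow now 3.
Augment Res→TankA→TankB→P2→Out: bottleneck 2, flow now 5.
Augment Res→J5→TankB→P2→Out: bottleneck 3, flow now 8.
Augment Res→TankA→J7→J2→TankB→P2→Out: bottleneck 1, flow now 9. (uses reverse residual edge)
Augment Res→TankA→J7→J2→TankB→J3→Out: bottleneck 2, flow now 11. (uses reverse residual edge)
No augmenting path remains; maximum flow = 11.
In the residual graph, reachable from Res: {Res, TankA, J5, J7, J2}.
Min-cut edges: TankA→TankB (5), J5→TankB (3), J2→Out (3); capacity 5 + 3 + 3 = 11.
This cut is saturated, so no flow can exceed 11.

11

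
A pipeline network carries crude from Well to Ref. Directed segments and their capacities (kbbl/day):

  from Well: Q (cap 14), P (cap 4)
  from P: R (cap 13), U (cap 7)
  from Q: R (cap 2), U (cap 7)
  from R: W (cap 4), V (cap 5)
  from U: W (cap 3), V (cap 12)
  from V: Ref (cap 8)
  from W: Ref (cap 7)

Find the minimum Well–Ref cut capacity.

Augment Well→P→R→V→Ref: bottleneck 4, flow now 4.
Augment Well→Q→R→V→Ref: bottleneck 1, flow now 5.
Augment Well→Q→R→W→Ref: bottleneck 1, flow now 6.
Augment Well→Q→U→V→Ref: bottleneck 3, flow now 9.
Augment Well→Q→U→W→Ref: bottleneck 3, flow now 12.
Augment Well→Q→U→V→R→W→Ref: bottleneck 1, flow now 13. (uses reverse residual edge)
No augmenting path remains; maximum flow = 13.
By max-flow min-cut, the minimum cut capacity equals the max flow.
In the residual graph, reachable from Well: {Well, Q}.
Min-cut edges: Well→P (4), Q→R (2), Q→U (7); capacity 4 + 2 + 7 = 13.

13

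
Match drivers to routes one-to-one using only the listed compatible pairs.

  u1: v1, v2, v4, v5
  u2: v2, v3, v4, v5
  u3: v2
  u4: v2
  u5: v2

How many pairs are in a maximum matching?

3

Unit-capacity flow: source→left, listed edges, right→sink; max matching = max flow.
Augmenting path u1→v1 (+1); matched 1.
Augmenting path u2→v2 (+1); matched 2.
Augmenting path u3→v2→u2→v3 (+1); matched 3.
No augmenting path remains; maximum matching = 3.
König certificate: {u1, u2, v2} is a vertex cover of size 3 (every listed pair touches it), so no matching can be larger.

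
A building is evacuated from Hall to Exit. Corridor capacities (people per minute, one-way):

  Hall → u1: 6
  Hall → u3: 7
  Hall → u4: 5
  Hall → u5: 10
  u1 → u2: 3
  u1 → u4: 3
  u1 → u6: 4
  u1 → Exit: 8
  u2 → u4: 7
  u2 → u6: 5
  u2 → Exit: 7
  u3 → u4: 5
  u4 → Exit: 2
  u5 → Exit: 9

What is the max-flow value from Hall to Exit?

Augment Hall→u1→Exit: bottleneck 6, flow now 6.
Augment Hall→u4→Exit: bottleneck 2, flow now 8.
Augment Hall→u5→Exit: bottleneck 9, flow now 17.
No augmenting path remains; maximum flow = 17.
In the residual graph, reachable from Hall: {Hall, u3, u4, u5}.
Min-cut edges: Hall→u1 (6), u4→Exit (2), u5→Exit (9); capacity 6 + 2 + 9 = 17.
This cut is saturated, so no flow can exceed 17.

17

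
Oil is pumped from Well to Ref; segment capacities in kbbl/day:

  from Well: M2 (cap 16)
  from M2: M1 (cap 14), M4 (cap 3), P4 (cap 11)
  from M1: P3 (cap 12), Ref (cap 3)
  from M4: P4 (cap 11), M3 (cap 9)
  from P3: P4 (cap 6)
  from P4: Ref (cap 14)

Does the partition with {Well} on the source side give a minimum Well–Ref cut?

Given cut capacity: 16 = 16.
Augment Well→M2→M1→Ref: bottleneck 3, flow now 3.
Augment Well→M2→P4→Ref: bottleneck 11, flow now 14.
Augment Well→M2→M4→P4→Ref: bottleneck 2, flow now 16.
No augmenting path remains; maximum flow = 16.
Cut capacity 16 equals the max flow, so it is a minimum cut.

Yes — it is a minimum cut (capacity 16).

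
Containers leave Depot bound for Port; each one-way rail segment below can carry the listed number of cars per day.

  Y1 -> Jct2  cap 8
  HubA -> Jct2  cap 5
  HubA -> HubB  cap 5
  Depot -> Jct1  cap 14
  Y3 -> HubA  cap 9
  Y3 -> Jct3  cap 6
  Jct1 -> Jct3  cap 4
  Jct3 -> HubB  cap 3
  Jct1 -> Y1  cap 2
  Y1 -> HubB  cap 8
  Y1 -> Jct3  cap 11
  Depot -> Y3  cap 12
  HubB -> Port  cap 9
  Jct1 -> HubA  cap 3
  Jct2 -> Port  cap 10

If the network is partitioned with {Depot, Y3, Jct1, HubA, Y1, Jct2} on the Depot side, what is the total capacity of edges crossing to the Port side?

Edges leaving {Depot, Y3, Jct1, HubA, Y1, Jct2}: Y3→Jct3 (6), Jct1→Jct3 (4), HubA→HubB (5), Y1→Jct3 (11), Y1→HubB (8), Jct2→Port (10).
Cut capacity = 6 + 4 + 5 + 11 + 8 + 10 = 44.

44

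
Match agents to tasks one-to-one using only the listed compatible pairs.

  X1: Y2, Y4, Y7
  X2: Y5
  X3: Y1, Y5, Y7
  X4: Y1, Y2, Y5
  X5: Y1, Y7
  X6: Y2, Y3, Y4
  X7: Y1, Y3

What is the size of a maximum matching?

6

Unit-capacity flow: source→left, listed edges, right→sink; max matching = max flow.
Augmenting path X1→Y2 (+1); matched 1.
Augmenting path X2→Y5 (+1); matched 2.
Augmenting path X3→Y1 (+1); matched 3.
Augmenting path X5→Y7 (+1); matched 4.
Augmenting path X6→Y3 (+1); matched 5.
Augmenting path X4→Y2→X1→Y4 (+1); matched 6.
No augmenting path remains; maximum matching = 6.
König certificate: {Y1, Y2, Y3, Y4, Y5, Y7} is a vertex cover of size 6 (every listed pair touches it), so no matching can be larger.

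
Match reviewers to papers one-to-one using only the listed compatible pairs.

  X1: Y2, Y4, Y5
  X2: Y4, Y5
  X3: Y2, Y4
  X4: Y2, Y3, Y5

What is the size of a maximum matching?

4

Unit-capacity flow: source→left, listed edges, right→sink; max matching = max flow.
Augmenting path X1→Y2 (+1); matched 1.
Augmenting path X2→Y4 (+1); matched 2.
Augmenting path X4→Y3 (+1); matched 3.
Augmenting path X3→Y2→X1→Y5 (+1); matched 4.
No augmenting path remains; maximum matching = 4.
König certificate: {X1, X2, X3, X4} is a vertex cover of size 4 (every listed pair touches it), so no matching can be larger.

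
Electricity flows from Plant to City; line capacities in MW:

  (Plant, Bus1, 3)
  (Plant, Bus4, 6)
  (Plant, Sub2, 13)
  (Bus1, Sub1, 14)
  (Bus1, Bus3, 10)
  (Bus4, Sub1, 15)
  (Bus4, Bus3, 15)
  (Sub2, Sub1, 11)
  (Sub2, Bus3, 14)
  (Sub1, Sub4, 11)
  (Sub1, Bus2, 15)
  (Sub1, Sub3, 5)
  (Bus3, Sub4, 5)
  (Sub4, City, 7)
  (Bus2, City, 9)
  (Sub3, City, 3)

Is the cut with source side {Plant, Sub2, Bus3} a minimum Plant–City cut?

Given cut capacity: 3 + 6 + 11 + 5 = 25.
Augment Plant→Bus1→Sub1→Sub4→City: bottleneck 3, flow now 3.
Augment Plant→Bus4→Sub1→Sub4→City: bottleneck 4, flow now 7.
Augment Plant→Bus4→Sub1→Bus2→City: bottleneck 2, flow now 9.
Augment Plant→Sub2→Sub1→Bus2→City: bottleneck 7, flow now 16.
Augment Plant→Sub2→Sub1→Sub3→City: bottleneck 3, flow now 19.
No augmenting path remains; maximum flow = 19.
In the residual graph, reachable from Plant: {Plant, Bus1, Bus4, Sub2, Sub1, Bus3, Sub4, Bus2, Sub3}.
Min-cut edges: Sub4→City (7), Bus2→City (9), Sub3→City (3); capacity 7 + 9 + 3 = 19.
Cut capacity 25 exceeds the max flow 19, so it is not minimum.

No — its capacity is 25, but the minimum cut has capacity 19.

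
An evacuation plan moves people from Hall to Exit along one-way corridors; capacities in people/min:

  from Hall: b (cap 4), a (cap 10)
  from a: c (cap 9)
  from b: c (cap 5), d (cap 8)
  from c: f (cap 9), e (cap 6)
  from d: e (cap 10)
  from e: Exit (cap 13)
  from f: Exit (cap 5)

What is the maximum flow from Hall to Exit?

13

Augment Hall→a→c→e→Exit: bottleneck 6, flow now 6.
Augment Hall→a→c→f→Exit: bottleneck 3, flow now 9.
Augment Hall→b→c→f→Exit: bottleneck 2, flow now 11.
Augment Hall→b→d→e→Exit: bottleneck 2, flow now 13.
No augmenting path remains; maximum flow = 13.
In the residual graph, reachable from Hall: {Hall, a}.
Min-cut edges: Hall→b (4), a→c (9); capacity 4 + 9 = 13.
This cut is saturated, so no flow can exceed 13.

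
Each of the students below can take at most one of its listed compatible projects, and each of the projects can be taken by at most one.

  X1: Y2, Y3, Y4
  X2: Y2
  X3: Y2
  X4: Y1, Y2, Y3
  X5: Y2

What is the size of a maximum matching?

3

Unit-capacity flow: source→left, listed edges, right→sink; max matching = max flow.
Augmenting path X1→Y2 (+1); matched 1.
Augmenting path X4→Y1 (+1); matched 2.
Augmenting path X2→Y2→X1→Y3 (+1); matched 3.
No augmenting path remains; maximum matching = 3.
König certificate: {X1, X4, Y2} is a vertex cover of size 3 (every listed pair touches it), so no matching can be larger.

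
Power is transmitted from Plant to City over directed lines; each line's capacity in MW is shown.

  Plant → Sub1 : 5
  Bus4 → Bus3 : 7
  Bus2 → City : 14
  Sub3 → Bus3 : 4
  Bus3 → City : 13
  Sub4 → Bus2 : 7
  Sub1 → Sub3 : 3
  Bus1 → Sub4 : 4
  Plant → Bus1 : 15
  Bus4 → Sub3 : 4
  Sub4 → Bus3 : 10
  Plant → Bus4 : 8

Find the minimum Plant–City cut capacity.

15

Augment Plant→Bus4→Bus3→City: bottleneck 7, flow now 7.
Augment Plant→Sub1→Sub3→Bus3→City: bottleneck 3, flow now 10.
Augment Plant→Bus4→Sub3→Bus3→City: bottleneck 1, flow now 11.
Augment Plant→Bus1→Sub4→Bus2→City: bottleneck 4, flow now 15.
No augmenting path remains; maximum flow = 15.
By max-flow min-cut, the minimum cut capacity equals the max flow.
In the residual graph, reachable from Plant: {Plant, Sub1, Bus1}.
Min-cut edges: Plant→Bus4 (8), Sub1→Sub3 (3), Bus1→Sub4 (4); capacity 8 + 3 + 4 = 15.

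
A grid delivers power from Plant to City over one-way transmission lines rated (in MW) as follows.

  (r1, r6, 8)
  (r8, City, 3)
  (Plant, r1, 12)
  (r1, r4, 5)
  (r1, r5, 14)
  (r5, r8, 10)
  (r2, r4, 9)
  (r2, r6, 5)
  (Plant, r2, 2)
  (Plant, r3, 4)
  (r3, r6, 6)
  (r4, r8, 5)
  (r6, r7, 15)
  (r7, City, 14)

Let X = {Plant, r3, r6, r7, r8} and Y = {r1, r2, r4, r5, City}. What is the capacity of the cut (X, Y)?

31

Edges leaving {Plant, r3, r6, r7, r8}: Plant→r1 (12), Plant→r2 (2), r7→City (14), r8→City (3).
Cut capacity = 12 + 2 + 14 + 3 = 31.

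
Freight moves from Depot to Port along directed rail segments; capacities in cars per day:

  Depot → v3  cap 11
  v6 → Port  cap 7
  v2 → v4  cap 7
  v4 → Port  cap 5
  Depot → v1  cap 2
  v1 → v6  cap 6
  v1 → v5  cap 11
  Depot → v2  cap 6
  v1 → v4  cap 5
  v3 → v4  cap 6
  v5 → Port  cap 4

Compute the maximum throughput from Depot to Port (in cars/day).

7

Augment Depot→v1→v4→Port: bottleneck 2, flow now 2.
Augment Depot→v2→v4→Port: bottleneck 3, flow now 5.
Augment Depot→v2→v4→v1→v5→Port: bottleneck 2, flow now 7. (uses reverse residual edge)
No augmenting path remains; maximum flow = 7.
In the residual graph, reachable from Depot: {Depot, v2, v3, v4}.
Min-cut edges: Depot→v1 (2), v4→Port (5); capacity 2 + 5 = 7.
This cut is saturated, so no flow can exceed 7.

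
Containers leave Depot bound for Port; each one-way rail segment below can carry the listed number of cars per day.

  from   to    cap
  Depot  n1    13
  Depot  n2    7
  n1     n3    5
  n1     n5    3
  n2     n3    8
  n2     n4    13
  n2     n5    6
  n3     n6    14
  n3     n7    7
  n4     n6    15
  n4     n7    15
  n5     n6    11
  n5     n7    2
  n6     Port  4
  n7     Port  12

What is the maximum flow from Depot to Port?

Augment Depot→n1→n3→n6→Port: bottleneck 4, flow now 4.
Augment Depot→n1→n3→n7→Port: bottleneck 1, flow now 5.
Augment Depot→n1→n5→n7→Port: bottleneck 2, flow now 7.
Augment Depot→n2→n3→n7→Port: bottleneck 6, flow now 13.
Augment Depot→n2→n4→n7→Port: bottleneck 1, flow now 14.
Augment Depot→n1→n5→n6→n3→n2→n4→n7→Port: bottleneck 1, flow now 15. (uses reverse residual edge)
No augmenting path remains; maximum flow = 15.
In the residual graph, reachable from Depot: {Depot, n1}.
Min-cut edges: Depot→n2 (7), n1→n3 (5), n1→n5 (3); capacity 7 + 5 + 3 = 15.
This cut is saturated, so no flow can exceed 15.

15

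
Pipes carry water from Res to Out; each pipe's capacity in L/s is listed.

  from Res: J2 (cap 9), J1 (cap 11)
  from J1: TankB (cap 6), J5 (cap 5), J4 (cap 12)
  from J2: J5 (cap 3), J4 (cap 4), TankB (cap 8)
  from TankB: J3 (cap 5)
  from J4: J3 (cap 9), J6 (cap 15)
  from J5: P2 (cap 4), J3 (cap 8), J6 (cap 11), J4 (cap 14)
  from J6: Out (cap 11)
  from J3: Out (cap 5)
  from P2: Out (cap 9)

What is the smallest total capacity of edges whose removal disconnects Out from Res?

Augment Res→J1→TankB→J3→Out: bottleneck 5, flow now 5.
Augment Res→J1→J4→J6→Out: bottleneck 6, flow now 11.
Augment Res→J2→J4→J6→Out: bottleneck 4, flow now 15.
Augment Res→J2→J5→J6→Out: bottleneck 1, flow now 16.
Augment Res→J2→J5→P2→Out: bottleneck 2, flow now 18.
Augment Res→J2→TankB→J1→J5→P2→Out: bottleneck 2, flow now 20. (uses reverse residual edge)
No augmenting path remains; maximum flow = 20.
By max-flow min-cut, the minimum cut capacity equals the max flow.
In the residual graph, reachable from Res: {Res}.
Min-cut edges: Res→J1 (11), Res→J2 (9); capacity 11 + 9 = 20.

20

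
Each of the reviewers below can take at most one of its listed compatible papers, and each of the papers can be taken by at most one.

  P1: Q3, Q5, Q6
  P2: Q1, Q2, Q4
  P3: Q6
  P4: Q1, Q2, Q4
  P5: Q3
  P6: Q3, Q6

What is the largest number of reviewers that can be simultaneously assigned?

5

Unit-capacity flow: source→left, listed edges, right→sink; max matching = max flow.
Augmenting path P1→Q3 (+1); matched 1.
Augmenting path P2→Q1 (+1); matched 2.
Augmenting path P3→Q6 (+1); matched 3.
Augmenting path P4→Q2 (+1); matched 4.
Augmenting path P5→Q3→P1→Q5 (+1); matched 5.
No augmenting path remains; maximum matching = 5.
König certificate: {P1, P2, P4, Q3, Q6} is a vertex cover of size 5 (every listed pair touches it), so no matching can be larger.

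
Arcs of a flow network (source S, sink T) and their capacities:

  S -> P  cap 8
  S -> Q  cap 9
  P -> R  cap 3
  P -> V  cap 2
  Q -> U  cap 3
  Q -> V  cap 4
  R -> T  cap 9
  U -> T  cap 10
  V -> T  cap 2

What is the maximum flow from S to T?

Augment S→P→R→T: bottleneck 3, flow now 3.
Augment S→P→V→T: bottleneck 2, flow now 5.
Augment S→Q→U→T: bottleneck 3, flow now 8.
No augmenting path remains; maximum flow = 8.
In the residual graph, reachable from S: {S, P, Q, V}.
Min-cut edges: P→R (3), Q→U (3), V→T (2); capacity 3 + 3 + 2 = 8.
This cut is saturated, so no flow can exceed 8.

8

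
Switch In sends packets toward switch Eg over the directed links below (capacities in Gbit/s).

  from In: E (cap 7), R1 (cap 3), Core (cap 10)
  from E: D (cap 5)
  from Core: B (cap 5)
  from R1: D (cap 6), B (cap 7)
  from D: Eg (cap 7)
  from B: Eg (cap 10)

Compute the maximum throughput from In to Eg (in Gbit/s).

13

Augment In→E→D→Eg: bottleneck 5, flow now 5.
Augment In→Core→B→Eg: bottleneck 5, flow now 10.
Augment In→R1→D→Eg: bottleneck 2, flow now 12.
Augment In→R1→B→Eg: bottleneck 1, flow now 13.
No augmenting path remains; maximum flow = 13.
In the residual graph, reachable from In: {In, E, Core}.
Min-cut edges: In→R1 (3), E→D (5), Core→B (5); capacity 3 + 5 + 5 = 13.
This cut is saturated, so no flow can exceed 13.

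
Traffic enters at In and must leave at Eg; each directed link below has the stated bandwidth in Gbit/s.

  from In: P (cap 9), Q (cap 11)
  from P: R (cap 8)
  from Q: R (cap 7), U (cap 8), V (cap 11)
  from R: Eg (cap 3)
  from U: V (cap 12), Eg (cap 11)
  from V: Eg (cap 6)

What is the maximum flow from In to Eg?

14

Augment In→P→R→Eg: bottleneck 3, flow now 3.
Augment In→Q→U→Eg: bottleneck 8, flow now 11.
Augment In→Q→V→Eg: bottleneck 3, flow now 14.
No augmenting path remains; maximum flow = 14.
In the residual graph, reachable from In: {In, P, R}.
Min-cut edges: In→Q (11), R→Eg (3); capacity 11 + 3 = 14.
This cut is saturated, so no flow can exceed 14.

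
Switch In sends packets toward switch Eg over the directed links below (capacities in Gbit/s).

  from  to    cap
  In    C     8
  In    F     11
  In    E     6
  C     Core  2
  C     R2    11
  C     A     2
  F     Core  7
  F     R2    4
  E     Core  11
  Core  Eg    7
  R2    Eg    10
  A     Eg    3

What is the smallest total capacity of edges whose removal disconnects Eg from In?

19

Augment In→C→Core→Eg: bottleneck 2, flow now 2.
Augment In→C→R2→Eg: bottleneck 6, flow now 8.
Augment In→F→Core→Eg: bottleneck 5, flow now 13.
Augment In→F→R2→Eg: bottleneck 4, flow now 17.
Augment In→F→Core→C→A→Eg: bottleneck 2, flow now 19. (uses reverse residual edge)
No augmenting path remains; maximum flow = 19.
By max-flow min-cut, the minimum cut capacity equals the max flow.
In the residual graph, reachable from In: {In, F, E, Core}.
Min-cut edges: In→C (8), F→R2 (4), Core→Eg (7); capacity 8 + 4 + 7 = 19.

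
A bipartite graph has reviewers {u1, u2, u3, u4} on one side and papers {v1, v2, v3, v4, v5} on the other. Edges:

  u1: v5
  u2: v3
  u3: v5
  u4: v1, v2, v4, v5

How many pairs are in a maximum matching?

Unit-capacity flow: source→left, listed edges, right→sink; max matching = max flow.
Augmenting path u1→v5 (+1); matched 1.
Augmenting path u2→v3 (+1); matched 2.
Augmenting path u4→v1 (+1); matched 3.
No augmenting path remains; maximum matching = 3.
König certificate: {u2, u4, v5} is a vertex cover of size 3 (every listed pair touches it), so no matching can be larger.

3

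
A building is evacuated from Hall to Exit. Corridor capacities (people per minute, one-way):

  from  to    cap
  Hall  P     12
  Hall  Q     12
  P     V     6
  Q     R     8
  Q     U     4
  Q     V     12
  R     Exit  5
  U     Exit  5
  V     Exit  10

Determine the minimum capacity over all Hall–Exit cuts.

Augment Hall→P→V→Exit: bottleneck 6, flow now 6.
Augment Hall→Q→R→Exit: bottleneck 5, flow now 11.
Augment Hall→Q→U→Exit: bottleneck 4, flow now 15.
Augment Hall→Q→V→Exit: bottleneck 3, flow now 18.
No augmenting path remains; maximum flow = 18.
By max-flow min-cut, the minimum cut capacity equals the max flow.
In the residual graph, reachable from Hall: {Hall, P}.
Min-cut edges: Hall→Q (12), P→V (6); capacity 12 + 6 = 18.

18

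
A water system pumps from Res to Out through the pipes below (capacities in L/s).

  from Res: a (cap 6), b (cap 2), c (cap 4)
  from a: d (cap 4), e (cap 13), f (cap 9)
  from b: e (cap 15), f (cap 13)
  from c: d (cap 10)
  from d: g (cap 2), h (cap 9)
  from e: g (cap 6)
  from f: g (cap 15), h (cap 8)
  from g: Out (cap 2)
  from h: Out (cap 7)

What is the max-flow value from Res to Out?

9

Augment Res→a→d→g→Out: bottleneck 2, flow now 2.
Augment Res→a→d→h→Out: bottleneck 2, flow now 4.
Augment Res→a→f→h→Out: bottleneck 2, flow now 6.
Augment Res→b→f→h→Out: bottleneck 2, flow now 8.
Augment Res→c→d→h→Out: bottleneck 1, flow now 9.
No augmenting path remains; maximum flow = 9.
In the residual graph, reachable from Res: {Res, a, b, c, d, e, f, g, h}.
Min-cut edges: g→Out (2), h→Out (7); capacity 2 + 7 = 9.
This cut is saturated, so no flow can exceed 9.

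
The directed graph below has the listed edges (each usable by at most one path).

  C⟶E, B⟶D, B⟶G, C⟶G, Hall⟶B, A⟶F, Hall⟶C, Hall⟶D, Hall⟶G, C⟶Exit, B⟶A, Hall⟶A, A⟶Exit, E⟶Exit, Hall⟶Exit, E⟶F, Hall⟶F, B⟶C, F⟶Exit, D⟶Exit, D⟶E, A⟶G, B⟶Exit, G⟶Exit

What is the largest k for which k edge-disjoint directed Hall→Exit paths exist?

Assign every edge capacity 1; by Menger, the answer equals the max flow.
Path Hall→Exit (+1); total 1.
Path Hall→A→Exit (+1); total 2.
Path Hall→B→Exit (+1); total 3.
Path Hall→C→Exit (+1); total 4.
Path Hall→D→Exit (+1); total 5.
Path Hall→F→Exit (+1); total 6.
Path Hall→G→Exit (+1); total 7.
No residual Hall→Exit path; max flow = 7.
Certifying cut of size 7: {Hall→A, Hall→B, Hall→C, Hall→D, Hall→Exit, Hall→F, Hall→G}.

7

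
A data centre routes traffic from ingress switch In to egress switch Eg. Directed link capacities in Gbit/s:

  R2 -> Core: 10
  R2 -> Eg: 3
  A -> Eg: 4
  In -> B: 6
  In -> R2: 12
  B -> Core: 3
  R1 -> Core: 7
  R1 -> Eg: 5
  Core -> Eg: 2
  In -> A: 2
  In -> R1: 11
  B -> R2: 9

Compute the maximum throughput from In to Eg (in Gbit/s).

Augment In→R2→Eg: bottleneck 3, flow now 3.
Augment In→A→Eg: bottleneck 2, flow now 5.
Augment In→R1→Eg: bottleneck 5, flow now 10.
Augment In→B→Core→Eg: bottleneck 2, flow now 12.
No augmenting path remains; maximum flow = 12.
In the residual graph, reachable from In: {In, B, R2, R1, Core}.
Min-cut edges: In→A (2), R2→Eg (3), R1→Eg (5), Core→Eg (2); capacity 2 + 3 + 5 + 2 = 12.
This cut is saturated, so no flow can exceed 12.

12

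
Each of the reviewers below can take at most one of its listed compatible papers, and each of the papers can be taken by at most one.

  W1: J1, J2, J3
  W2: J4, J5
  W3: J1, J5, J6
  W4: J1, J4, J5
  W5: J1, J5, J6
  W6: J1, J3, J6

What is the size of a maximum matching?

6

Unit-capacity flow: source→left, listed edges, right→sink; max matching = max flow.
Augmenting path W1→J1 (+1); matched 1.
Augmenting path W2→J4 (+1); matched 2.
Augmenting path W3→J5 (+1); matched 3.
Augmenting path W5→J6 (+1); matched 4.
Augmenting path W6→J3 (+1); matched 5.
Augmenting path W4→J1→W1→J2 (+1); matched 6.
No augmenting path remains; maximum matching = 6.
König certificate: {W1, W2, W3, W4, W5, W6} is a vertex cover of size 6 (every listed pair touches it), so no matching can be larger.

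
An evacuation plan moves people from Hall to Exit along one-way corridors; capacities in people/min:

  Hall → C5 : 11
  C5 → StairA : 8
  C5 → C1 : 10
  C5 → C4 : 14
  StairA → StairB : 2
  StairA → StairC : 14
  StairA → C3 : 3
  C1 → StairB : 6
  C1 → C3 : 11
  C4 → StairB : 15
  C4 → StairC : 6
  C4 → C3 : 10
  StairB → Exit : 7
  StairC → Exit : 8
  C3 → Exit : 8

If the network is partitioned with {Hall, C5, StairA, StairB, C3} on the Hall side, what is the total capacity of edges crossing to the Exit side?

53

Edges leaving {Hall, C5, StairA, StairB, C3}: C5→C1 (10), C5→C4 (14), StairA→StairC (14), StairB→Exit (7), C3→Exit (8).
Cut capacity = 10 + 14 + 14 + 7 + 8 = 53.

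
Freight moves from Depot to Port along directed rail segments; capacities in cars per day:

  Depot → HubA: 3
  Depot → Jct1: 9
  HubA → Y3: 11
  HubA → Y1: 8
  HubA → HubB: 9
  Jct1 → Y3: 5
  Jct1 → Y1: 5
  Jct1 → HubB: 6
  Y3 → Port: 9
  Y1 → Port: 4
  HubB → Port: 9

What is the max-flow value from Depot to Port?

Augment Depot→HubA→Y3→Port: bottleneck 3, flow now 3.
Augment Depot→Jct1→Y3→Port: bottleneck 5, flow now 8.
Augment Depot→Jct1→Y1→Port: bottleneck 4, flow now 12.
No augmenting path remains; maximum flow = 12.
In the residual graph, reachable from Depot: {Depot}.
Min-cut edges: Depot→HubA (3), Depot→Jct1 (9); capacity 3 + 9 = 12.
This cut is saturated, so no flow can exceed 12.

12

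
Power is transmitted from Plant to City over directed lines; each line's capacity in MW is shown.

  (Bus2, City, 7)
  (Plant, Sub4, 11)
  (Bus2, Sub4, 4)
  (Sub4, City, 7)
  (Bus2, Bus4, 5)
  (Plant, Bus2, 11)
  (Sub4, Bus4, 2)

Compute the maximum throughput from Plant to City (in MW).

Augment Plant→Bus2→City: bottleneck 7, flow now 7.
Augment Plant→Sub4→City: bottleneck 7, flow now 14.
No augmenting path remains; maximum flow = 14.
In the residual graph, reachable from Plant: {Plant, Bus2, Sub4, Bus4}.
Min-cut edges: Bus2→City (7), Sub4→City (7); capacity 7 + 7 = 14.
This cut is saturated, so no flow can exceed 14.

14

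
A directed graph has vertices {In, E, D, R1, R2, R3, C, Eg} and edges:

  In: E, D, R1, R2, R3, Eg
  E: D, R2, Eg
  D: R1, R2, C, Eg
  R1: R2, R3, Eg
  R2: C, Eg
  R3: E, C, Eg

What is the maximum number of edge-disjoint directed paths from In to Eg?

6

Assign every edge capacity 1; by Menger, the answer equals the max flow.
Path In→Eg (+1); total 1.
Path In→E→Eg (+1); total 2.
Path In→D→Eg (+1); total 3.
Path In→R1→Eg (+1); total 4.
Path In→R2→Eg (+1); total 5.
Path In→R3→Eg (+1); total 6.
No residual In→Eg path; max flow = 6.
Certifying cut of size 6: {In→D, In→E, In→Eg, In→R1, In→R2, In→R3}.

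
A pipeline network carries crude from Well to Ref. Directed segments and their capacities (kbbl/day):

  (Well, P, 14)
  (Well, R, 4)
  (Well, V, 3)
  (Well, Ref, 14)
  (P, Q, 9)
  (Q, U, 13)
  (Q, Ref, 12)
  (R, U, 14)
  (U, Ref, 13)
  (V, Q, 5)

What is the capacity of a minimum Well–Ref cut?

Augment Well→Ref: bottleneck 14, flow now 14.
Augment Well→P→Q→Ref: bottleneck 9, flow now 23.
Augment Well→R→U→Ref: bottleneck 4, flow now 27.
Augment Well→V→Q→Ref: bottleneck 3, flow now 30.
No augmenting path remains; maximum flow = 30.
By max-flow min-cut, the minimum cut capacity equals the max flow.
In the residual graph, reachable from Well: {Well, P}.
Min-cut edges: Well→R (4), Well→V (3), Well→Ref (14), P→Q (9); capacity 4 + 3 + 14 + 9 = 30.

30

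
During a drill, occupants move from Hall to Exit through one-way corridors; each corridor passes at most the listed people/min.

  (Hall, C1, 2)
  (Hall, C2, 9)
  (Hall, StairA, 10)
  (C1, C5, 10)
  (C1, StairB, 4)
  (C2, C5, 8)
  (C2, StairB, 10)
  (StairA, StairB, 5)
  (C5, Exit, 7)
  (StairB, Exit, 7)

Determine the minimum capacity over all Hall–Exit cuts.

Augment Hall→C1→C5→Exit: bottleneck 2, flow now 2.
Augment Hall→C2→C5→Exit: bottleneck 5, flow now 7.
Augment Hall→C2→StairB→Exit: bottleneck 4, flow now 11.
Augment Hall→StairA→StairB→Exit: bottleneck 3, flow now 14.
No augmenting path remains; maximum flow = 14.
By max-flow min-cut, the minimum cut capacity equals the max flow.
In the residual graph, reachable from Hall: {Hall, C1, C2, StairA, C5, StairB}.
Min-cut edges: C5→Exit (7), StairB→Exit (7); capacity 7 + 7 = 14.

14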